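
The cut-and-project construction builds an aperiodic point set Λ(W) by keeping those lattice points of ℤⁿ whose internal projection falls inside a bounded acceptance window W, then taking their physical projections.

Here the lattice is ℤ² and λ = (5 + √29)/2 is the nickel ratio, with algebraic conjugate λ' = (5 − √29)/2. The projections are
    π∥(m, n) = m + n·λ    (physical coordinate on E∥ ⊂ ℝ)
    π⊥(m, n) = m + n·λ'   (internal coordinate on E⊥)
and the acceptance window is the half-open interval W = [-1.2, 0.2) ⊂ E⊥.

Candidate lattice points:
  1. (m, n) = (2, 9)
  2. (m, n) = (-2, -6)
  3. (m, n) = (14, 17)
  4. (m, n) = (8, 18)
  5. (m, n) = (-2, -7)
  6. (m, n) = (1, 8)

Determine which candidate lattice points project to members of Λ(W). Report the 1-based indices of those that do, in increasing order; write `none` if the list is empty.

Compute λ' = (5−√29)/2 = -0.1926, so π⊥(m,n) = m -0.1926·n.
#1 (2,9): internal coord 2 + (9)·λ' = +0.2668; +0.2668 ∉ [-1.2, 0.2) → out
#2 (-2,-6): internal coord -2 + (-6)·λ' = -0.8445; -0.8445 ∈ [-1.2, 0.2) → IN Λ
#3 (14,17): internal coord 14 + (17)·λ' = +10.7261; +10.7261 ∉ [-1.2, 0.2) → out
#4 (8,18): internal coord 8 + (18)·λ' = +4.5335; +4.5335 ∉ [-1.2, 0.2) → out
#5 (-2,-7): internal coord -2 + (-7)·λ' = -0.6519; -0.6519 ∈ [-1.2, 0.2) → IN Λ
#6 (1,8): internal coord 1 + (8)·λ' = -0.5407; -0.5407 ∈ [-1.2, 0.2) → IN Λ

2, 5, 6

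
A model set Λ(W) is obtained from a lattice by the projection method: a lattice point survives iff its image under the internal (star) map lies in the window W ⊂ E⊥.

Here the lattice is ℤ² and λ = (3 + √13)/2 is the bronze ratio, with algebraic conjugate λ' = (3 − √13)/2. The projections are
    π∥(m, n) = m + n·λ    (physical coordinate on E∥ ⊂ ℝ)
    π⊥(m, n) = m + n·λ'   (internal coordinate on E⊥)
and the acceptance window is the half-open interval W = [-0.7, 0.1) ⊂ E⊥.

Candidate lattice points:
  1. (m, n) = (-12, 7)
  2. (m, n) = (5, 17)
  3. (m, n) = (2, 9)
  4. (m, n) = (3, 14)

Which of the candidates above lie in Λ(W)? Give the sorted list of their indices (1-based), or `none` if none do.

Numerically λ ≈ 3.302776 and λ' = −1/λ ≈ -0.302776.
#1 (-12,7): internal coord -12 + (7)·λ' = -14.119429; -14.119429 ∉ [-0.7, 0.1) → out
#2 (5,17): internal coord 5 + (17)·λ' = -0.147186; -0.147186 ∈ [-0.7, 0.1) → IN Λ
#3 (2,9): internal coord 2 + (9)·λ' = -0.724981; -0.724981 ∉ [-0.7, 0.1) → out
#4 (3,14): internal coord 3 + (14)·λ' = -1.238859; -1.238859 ∉ [-0.7, 0.1) → out

2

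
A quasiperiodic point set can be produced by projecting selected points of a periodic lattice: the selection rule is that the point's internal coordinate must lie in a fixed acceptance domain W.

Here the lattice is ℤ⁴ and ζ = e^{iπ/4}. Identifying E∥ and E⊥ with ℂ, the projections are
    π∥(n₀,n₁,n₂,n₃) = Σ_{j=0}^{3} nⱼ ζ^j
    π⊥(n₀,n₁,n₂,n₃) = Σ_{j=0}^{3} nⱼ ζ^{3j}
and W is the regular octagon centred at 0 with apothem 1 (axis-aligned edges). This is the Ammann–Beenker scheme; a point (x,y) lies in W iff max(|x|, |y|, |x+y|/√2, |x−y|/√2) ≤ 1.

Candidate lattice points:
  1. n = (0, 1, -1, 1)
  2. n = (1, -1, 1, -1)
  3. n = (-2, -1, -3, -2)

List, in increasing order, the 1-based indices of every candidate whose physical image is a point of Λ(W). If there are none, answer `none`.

With ζ = e^{iπ/4} the internal vectors are ζ^0,ζ^3,ζ^6,ζ^9.
candidate 1: n = (0, 1, -1, 1) → π⊥ ≈ (+0.000000, +2.414214); max(|x|,|y|,|x±y|/√2) = 2.414214 > 1 ⇒ ∉ W
candidate 2: n = (1, -1, 1, -1) → π⊥ ≈ (+1.000000, -2.414214); max(|x|,|y|,|x±y|/√2) = 2.414214 > 1 ⇒ ∉ W
candidate 3: n = (-2, -1, -3, -2) → π⊥ ≈ (-2.707107, +0.878680); max(|x|,|y|,|x±y|/√2) = 2.707107 > 1 ⇒ ∉ W

none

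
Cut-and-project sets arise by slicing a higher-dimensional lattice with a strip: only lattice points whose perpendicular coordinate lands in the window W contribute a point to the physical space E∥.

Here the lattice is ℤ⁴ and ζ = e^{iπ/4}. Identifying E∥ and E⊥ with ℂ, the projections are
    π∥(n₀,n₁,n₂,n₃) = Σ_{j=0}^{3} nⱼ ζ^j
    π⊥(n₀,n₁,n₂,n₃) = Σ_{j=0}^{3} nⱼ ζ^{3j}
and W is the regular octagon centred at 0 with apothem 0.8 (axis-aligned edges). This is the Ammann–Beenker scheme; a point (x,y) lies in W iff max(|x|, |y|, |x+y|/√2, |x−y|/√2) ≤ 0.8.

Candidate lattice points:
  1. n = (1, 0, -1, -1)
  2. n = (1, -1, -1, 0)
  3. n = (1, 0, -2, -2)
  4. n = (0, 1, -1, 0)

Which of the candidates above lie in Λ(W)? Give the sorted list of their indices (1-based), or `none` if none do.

With ζ = e^{iπ/4} the internal vectors are ζ^0,ζ^3,ζ^6,ζ^9.
#1 (1, 0, -1, -1): internal (0.2929, 0.2929); octagon support 0.4142 vs apothem 0.8 → ∈ W
#2 (1, -1, -1, 0): internal (1.7071, 0.2929); octagon support 1.7071 vs apothem 0.8 → ∉ W
#3 (1, 0, -2, -2): internal (-0.4142, 0.5858); octagon support 0.7071 vs apothem 0.8 → ∈ W
#4 (0, 1, -1, 0): internal (-0.7071, 1.7071); octagon support 1.7071 vs apothem 0.8 → ∉ W

1, 3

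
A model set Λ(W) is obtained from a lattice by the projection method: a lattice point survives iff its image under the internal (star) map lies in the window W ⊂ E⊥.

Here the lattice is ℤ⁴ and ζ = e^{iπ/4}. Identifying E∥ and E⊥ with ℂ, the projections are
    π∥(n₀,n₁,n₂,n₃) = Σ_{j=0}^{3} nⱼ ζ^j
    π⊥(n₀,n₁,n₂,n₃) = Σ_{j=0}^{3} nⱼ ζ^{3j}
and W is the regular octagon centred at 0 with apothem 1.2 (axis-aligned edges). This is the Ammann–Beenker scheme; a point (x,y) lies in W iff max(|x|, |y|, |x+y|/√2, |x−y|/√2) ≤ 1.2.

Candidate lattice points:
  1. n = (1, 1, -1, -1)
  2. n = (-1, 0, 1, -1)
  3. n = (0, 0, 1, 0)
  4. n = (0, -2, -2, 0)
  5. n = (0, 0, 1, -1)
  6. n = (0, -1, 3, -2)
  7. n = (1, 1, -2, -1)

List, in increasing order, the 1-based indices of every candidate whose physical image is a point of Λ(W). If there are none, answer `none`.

1, 3

Internal map: ζ^{3j} for j=0..3 gives (1,0), (−√2/2,√2/2), (0,−1), (√2/2,√2/2).
#1 (1, 1, -1, -1): internal (-0.41421, 1.00000); octagon support 1.00000 vs apothem 1.2 → ∈ W
#2 (-1, 0, 1, -1): internal (-1.70711, -1.70711); octagon support 2.41421 vs apothem 1.2 → ∉ W
#3 (0, 0, 1, 0): internal (0.00000, -1.00000); octagon support 1.00000 vs apothem 1.2 → ∈ W
#4 (0, -2, -2, 0): internal (1.41421, 0.58579); octagon support 1.41421 vs apothem 1.2 → ∉ W
#5 (0, 0, 1, -1): internal (-0.70711, -1.70711); octagon support 1.70711 vs apothem 1.2 → ∉ W
#6 (0, -1, 3, -2): internal (-0.70711, -5.12132); octagon support 5.12132 vs apothem 1.2 → ∉ W
#7 (1, 1, -2, -1): internal (-0.41421, 2.00000); octagon support 2.00000 vs apothem 1.2 → ∉ W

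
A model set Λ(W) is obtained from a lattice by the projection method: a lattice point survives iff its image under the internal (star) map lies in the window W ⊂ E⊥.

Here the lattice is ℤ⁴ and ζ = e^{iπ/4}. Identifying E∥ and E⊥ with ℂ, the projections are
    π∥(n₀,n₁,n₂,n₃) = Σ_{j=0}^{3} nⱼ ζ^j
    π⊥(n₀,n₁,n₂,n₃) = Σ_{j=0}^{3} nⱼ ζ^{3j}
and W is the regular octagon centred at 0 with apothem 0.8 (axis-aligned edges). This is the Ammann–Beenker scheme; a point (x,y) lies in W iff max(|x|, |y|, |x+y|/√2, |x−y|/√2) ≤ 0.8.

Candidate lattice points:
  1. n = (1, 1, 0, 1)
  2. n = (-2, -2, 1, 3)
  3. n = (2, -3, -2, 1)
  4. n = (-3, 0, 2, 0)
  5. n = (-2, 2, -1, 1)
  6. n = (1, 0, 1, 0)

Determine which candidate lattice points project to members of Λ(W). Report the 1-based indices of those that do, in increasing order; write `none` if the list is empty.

Internal map: ζ^{3j} for j=0..3 gives (1,0), (−√2/2,√2/2), (0,−1), (√2/2,√2/2).
#1 (1, 1, 0, 1): internal (1.0000, 1.4142); octagon support 1.7071 vs apothem 0.8 → ∉ W
#2 (-2, -2, 1, 3): internal (1.5355, -0.2929); octagon support 1.5355 vs apothem 0.8 → ∉ W
#3 (2, -3, -2, 1): internal (4.8284, 0.5858); octagon support 4.8284 vs apothem 0.8 → ∉ W
#4 (-3, 0, 2, 0): internal (-3.0000, -2.0000); octagon support 3.5355 vs apothem 0.8 → ∉ W
#5 (-2, 2, -1, 1): internal (-2.7071, 3.1213); octagon support 4.1213 vs apothem 0.8 → ∉ W
#6 (1, 0, 1, 0): internal (1.0000, -1.0000); octagon support 1.4142 vs apothem 0.8 → ∉ W

none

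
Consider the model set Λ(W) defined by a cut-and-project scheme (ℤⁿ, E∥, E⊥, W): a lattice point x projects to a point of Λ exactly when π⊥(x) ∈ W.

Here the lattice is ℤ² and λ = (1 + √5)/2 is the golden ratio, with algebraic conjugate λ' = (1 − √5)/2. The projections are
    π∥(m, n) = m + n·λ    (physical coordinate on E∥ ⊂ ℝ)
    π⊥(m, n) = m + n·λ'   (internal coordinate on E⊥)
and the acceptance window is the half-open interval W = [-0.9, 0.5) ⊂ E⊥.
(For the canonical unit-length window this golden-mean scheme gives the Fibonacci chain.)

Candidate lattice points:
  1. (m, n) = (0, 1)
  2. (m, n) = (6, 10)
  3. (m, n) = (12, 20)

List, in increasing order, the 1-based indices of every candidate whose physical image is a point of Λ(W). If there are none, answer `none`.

Compute λ' = (1−√5)/2 = -0.61803, so π⊥(m,n) = m -0.61803·n.
candidate 1: (m,n)=(0,1) → π∥ = 0+1·λ ≈ 1.61803, π⊥ = 0+1·λ' ≈ -0.61803 ∈ [-0.9, 0.5) ⇒ IN Λ
candidate 2: (m,n)=(6,10) → π∥ = 6+10·λ ≈ 22.18034, π⊥ = 6+10·λ' ≈ -0.18034 ∈ [-0.9, 0.5) ⇒ IN Λ
candidate 3: (m,n)=(12,20) → π∥ = 12+20·λ ≈ 44.36068, π⊥ = 12+20·λ' ≈ -0.36068 ∈ [-0.9, 0.5) ⇒ IN Λ

1, 2, 3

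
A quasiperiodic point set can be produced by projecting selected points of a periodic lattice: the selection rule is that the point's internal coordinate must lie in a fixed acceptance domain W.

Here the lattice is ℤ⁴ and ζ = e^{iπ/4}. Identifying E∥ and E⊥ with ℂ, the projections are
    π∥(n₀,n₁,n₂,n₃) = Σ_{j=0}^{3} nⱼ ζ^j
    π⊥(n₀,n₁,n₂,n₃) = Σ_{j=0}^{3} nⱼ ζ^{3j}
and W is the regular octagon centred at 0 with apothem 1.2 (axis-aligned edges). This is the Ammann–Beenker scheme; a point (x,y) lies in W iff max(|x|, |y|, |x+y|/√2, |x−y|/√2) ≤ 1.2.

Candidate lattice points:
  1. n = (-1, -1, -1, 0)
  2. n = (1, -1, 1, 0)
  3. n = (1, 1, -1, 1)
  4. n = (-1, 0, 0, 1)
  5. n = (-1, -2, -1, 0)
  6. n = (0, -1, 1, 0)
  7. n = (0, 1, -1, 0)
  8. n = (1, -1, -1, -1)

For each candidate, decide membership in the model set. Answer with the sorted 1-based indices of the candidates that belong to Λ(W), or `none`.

Internal map: ζ^{3j} for j=0..3 gives (1,0), (−√2/2,√2/2), (0,−1), (√2/2,√2/2).
candidate 1: n = (-1, -1, -1, 0) → π⊥ ≈ (-0.292893, +0.292893); max(|x|,|y|,|x±y|/√2) = 0.414214 ≤ 1.2 ⇒ ∈ W
candidate 2: n = (1, -1, 1, 0) → π⊥ ≈ (+1.707107, -1.707107); max(|x|,|y|,|x±y|/√2) = 2.414214 > 1.2 ⇒ ∉ W
candidate 3: n = (1, 1, -1, 1) → π⊥ ≈ (+1.000000, +2.414214); max(|x|,|y|,|x±y|/√2) = 2.414214 > 1.2 ⇒ ∉ W
candidate 4: n = (-1, 0, 0, 1) → π⊥ ≈ (-0.292893, +0.707107); max(|x|,|y|,|x±y|/√2) = 0.707107 ≤ 1.2 ⇒ ∈ W
candidate 5: n = (-1, -2, -1, 0) → π⊥ ≈ (+0.414214, -0.414214); max(|x|,|y|,|x±y|/√2) = 0.585786 ≤ 1.2 ⇒ ∈ W
candidate 6: n = (0, -1, 1, 0) → π⊥ ≈ (+0.707107, -1.707107); max(|x|,|y|,|x±y|/√2) = 1.707107 > 1.2 ⇒ ∉ W
candidate 7: n = (0, 1, -1, 0) → π⊥ ≈ (-0.707107, +1.707107); max(|x|,|y|,|x±y|/√2) = 1.707107 > 1.2 ⇒ ∉ W
candidate 8: n = (1, -1, -1, -1) → π⊥ ≈ (+1.000000, -0.414214); max(|x|,|y|,|x±y|/√2) = 1.000000 ≤ 1.2 ⇒ ∈ W

1, 4, 5, 8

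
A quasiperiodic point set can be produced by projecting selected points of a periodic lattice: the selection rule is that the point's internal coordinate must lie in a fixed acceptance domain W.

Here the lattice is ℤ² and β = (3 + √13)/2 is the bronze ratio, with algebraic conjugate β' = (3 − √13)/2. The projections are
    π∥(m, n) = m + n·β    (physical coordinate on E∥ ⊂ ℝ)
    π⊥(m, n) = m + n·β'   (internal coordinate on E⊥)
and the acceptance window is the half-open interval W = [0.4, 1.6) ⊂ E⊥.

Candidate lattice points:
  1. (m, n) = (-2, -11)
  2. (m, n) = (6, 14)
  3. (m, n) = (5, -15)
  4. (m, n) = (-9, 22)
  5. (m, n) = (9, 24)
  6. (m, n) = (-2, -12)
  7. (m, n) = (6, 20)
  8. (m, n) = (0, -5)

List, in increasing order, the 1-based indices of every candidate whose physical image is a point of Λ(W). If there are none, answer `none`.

1, 8

Numerically β ≈ 3.30278 and β' = −1/β ≈ -0.30278.
[1] lift (-2,-11): star map gives 1.33053; window check 0.4 ≤ 1.33053 < 1.6 is true → IN Λ
[2] lift (6,14): star map gives 1.76114; window check 0.4 ≤ 1.76114 < 1.6 is false → out
[3] lift (5,-15): star map gives 9.54163; window check 0.4 ≤ 9.54163 < 1.6 is false → out
[4] lift (-9,22): star map gives -15.66106; window check 0.4 ≤ -15.66106 < 1.6 is false → out
[5] lift (9,24): star map gives 1.73338; window check 0.4 ≤ 1.73338 < 1.6 is false → out
[6] lift (-2,-12): star map gives 1.63331; window check 0.4 ≤ 1.63331 < 1.6 is false → out
[7] lift (6,20): star map gives -0.05551; window check 0.4 ≤ -0.05551 < 1.6 is false → out
[8] lift (0,-5): star map gives 1.51388; window check 0.4 ≤ 1.51388 < 1.6 is true → IN Λ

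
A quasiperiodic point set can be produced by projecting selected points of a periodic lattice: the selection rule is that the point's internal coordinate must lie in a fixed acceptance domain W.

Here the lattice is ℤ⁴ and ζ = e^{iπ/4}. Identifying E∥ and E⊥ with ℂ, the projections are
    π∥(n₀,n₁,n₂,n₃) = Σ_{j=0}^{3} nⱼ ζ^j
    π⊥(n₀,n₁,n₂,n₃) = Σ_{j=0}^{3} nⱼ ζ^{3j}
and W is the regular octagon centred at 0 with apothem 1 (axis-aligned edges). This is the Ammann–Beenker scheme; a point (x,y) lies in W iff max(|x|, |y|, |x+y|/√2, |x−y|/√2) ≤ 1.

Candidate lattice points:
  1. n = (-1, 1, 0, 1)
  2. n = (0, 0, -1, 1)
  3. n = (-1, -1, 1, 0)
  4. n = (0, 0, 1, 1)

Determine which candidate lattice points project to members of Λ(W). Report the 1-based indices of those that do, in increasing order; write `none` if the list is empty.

Internal map: ζ^{3j} for j=0..3 gives (1,0), (−√2/2,√2/2), (0,−1), (√2/2,√2/2).
#1 (-1, 1, 0, 1): internal (-1.00000, 1.41421); octagon support 1.70711 vs apothem 1 → ∉ W
#2 (0, 0, -1, 1): internal (0.70711, 1.70711); octagon support 1.70711 vs apothem 1 → ∉ W
#3 (-1, -1, 1, 0): internal (-0.29289, -1.70711); octagon support 1.70711 vs apothem 1 → ∉ W
#4 (0, 0, 1, 1): internal (0.70711, -0.29289); octagon support 0.70711 vs apothem 1 → ∈ W

4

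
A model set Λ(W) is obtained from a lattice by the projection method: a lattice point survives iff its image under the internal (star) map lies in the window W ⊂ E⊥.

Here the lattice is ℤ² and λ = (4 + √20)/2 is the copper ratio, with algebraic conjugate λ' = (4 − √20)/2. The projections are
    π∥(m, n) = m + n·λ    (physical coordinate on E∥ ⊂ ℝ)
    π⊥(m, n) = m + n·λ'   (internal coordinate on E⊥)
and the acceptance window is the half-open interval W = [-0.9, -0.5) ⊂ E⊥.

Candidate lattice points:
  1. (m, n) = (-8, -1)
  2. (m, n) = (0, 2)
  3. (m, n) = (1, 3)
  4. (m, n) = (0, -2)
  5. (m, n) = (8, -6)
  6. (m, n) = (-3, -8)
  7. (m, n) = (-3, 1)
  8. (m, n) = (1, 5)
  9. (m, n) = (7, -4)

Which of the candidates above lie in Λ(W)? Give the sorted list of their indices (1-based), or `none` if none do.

Compute λ' = (4−√20)/2 = -0.236068, so π⊥(m,n) = m -0.236068·n.
#1 (-8,-1): internal coord -8 + (-1)·λ' = -7.763932; -7.763932 ∉ [-0.9, -0.5) → out
#2 (0,2): internal coord 0 + (2)·λ' = -0.472136; -0.472136 ∉ [-0.9, -0.5) → out
#3 (1,3): internal coord 1 + (3)·λ' = +0.291796; +0.291796 ∉ [-0.9, -0.5) → out
#4 (0,-2): internal coord 0 + (-2)·λ' = +0.472136; +0.472136 ∉ [-0.9, -0.5) → out
#5 (8,-6): internal coord 8 + (-6)·λ' = +9.416408; +9.416408 ∉ [-0.9, -0.5) → out
#6 (-3,-8): internal coord -3 + (-8)·λ' = -1.111456; -1.111456 ∉ [-0.9, -0.5) → out
#7 (-3,1): internal coord -3 + (1)·λ' = -3.236068; -3.236068 ∉ [-0.9, -0.5) → out
#8 (1,5): internal coord 1 + (5)·λ' = -0.180340; -0.180340 ∉ [-0.9, -0.5) → out
#9 (7,-4): internal coord 7 + (-4)·λ' = +7.944272; +7.944272 ∉ [-0.9, -0.5) → out

none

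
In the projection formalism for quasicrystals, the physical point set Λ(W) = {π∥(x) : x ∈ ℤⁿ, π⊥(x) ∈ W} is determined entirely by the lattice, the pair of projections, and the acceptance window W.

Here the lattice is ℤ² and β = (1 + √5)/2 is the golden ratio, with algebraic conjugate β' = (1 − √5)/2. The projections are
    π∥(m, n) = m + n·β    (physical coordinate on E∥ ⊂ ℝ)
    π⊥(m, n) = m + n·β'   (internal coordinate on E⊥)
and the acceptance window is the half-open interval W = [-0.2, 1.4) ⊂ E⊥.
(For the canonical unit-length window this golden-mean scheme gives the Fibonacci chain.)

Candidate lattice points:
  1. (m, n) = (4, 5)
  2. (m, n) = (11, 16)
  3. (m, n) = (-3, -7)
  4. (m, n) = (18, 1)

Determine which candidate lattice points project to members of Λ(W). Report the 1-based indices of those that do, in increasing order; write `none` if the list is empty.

1, 2, 3

β' = (1−√5)/2 ≈ -0.61803.
candidate 1: (m,n)=(4,5) → π∥ = 4+5·β ≈ 12.09017, π⊥ = 4+5·β' ≈ 0.90983 ∈ [-0.2, 1.4) ⇒ IN Λ
candidate 2: (m,n)=(11,16) → π∥ = 11+16·β ≈ 36.88854, π⊥ = 11+16·β' ≈ 1.11146 ∈ [-0.2, 1.4) ⇒ IN Λ
candidate 3: (m,n)=(-3,-7) → π∥ = -3-7·β ≈ -14.32624, π⊥ = -3-7·β' ≈ 1.32624 ∈ [-0.2, 1.4) ⇒ IN Λ
candidate 4: (m,n)=(18,1) → π∥ = 18+1·β ≈ 19.61803, π⊥ = 18+1·β' ≈ 17.38197 ∉ [-0.2, 1.4) ⇒ out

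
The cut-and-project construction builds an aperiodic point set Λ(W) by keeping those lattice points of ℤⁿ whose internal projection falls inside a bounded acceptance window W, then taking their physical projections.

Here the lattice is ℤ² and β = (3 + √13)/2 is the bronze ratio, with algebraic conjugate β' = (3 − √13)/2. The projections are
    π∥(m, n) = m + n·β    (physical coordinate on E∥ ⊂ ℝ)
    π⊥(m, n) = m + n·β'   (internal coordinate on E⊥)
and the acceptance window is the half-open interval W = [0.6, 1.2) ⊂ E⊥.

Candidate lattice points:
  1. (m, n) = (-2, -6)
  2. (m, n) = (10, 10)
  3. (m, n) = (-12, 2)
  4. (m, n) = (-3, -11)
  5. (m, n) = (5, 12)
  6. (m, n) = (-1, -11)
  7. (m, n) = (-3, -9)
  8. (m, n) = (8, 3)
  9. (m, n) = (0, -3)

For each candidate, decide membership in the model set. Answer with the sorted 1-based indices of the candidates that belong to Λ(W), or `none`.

Compute β' = (3−√13)/2 = -0.30278, so π⊥(m,n) = m -0.30278·n.
#1 (-2,-6): internal coord -2 + (-6)·β' = -0.18335; -0.18335 ∉ [0.6, 1.2) → out
#2 (10,10): internal coord 10 + (10)·β' = +6.97224; +6.97224 ∉ [0.6, 1.2) → out
#3 (-12,2): internal coord -12 + (2)·β' = -12.60555; -12.60555 ∉ [0.6, 1.2) → out
#4 (-3,-11): internal coord -3 + (-11)·β' = +0.33053; +0.33053 ∉ [0.6, 1.2) → out
#5 (5,12): internal coord 5 + (12)·β' = +1.36669; +1.36669 ∉ [0.6, 1.2) → out
#6 (-1,-11): internal coord -1 + (-11)·β' = +2.33053; +2.33053 ∉ [0.6, 1.2) → out
#7 (-3,-9): internal coord -3 + (-9)·β' = -0.27502; -0.27502 ∉ [0.6, 1.2) → out
#8 (8,3): internal coord 8 + (3)·β' = +7.09167; +7.09167 ∉ [0.6, 1.2) → out
#9 (0,-3): internal coord 0 + (-3)·β' = +0.90833; +0.90833 ∈ [0.6, 1.2) → IN Λ

9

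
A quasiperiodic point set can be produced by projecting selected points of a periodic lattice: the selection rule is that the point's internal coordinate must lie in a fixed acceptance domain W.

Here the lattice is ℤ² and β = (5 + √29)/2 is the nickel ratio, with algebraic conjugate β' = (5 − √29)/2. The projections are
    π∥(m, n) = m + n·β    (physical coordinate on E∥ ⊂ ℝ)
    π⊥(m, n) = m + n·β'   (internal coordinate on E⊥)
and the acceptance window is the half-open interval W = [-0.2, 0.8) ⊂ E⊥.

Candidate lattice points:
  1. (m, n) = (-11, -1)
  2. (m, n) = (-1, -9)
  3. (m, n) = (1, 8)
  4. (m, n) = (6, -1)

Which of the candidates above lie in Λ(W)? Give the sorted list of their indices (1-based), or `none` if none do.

2

Compute β' = (5−√29)/2 = -0.192582, so π⊥(m,n) = m -0.192582·n.
#1 (-11,-1): internal coord -11 + (-1)·β' = -10.807418; -10.807418 ∉ [-0.2, 0.8) → out
#2 (-1,-9): internal coord -1 + (-9)·β' = +0.733242; +0.733242 ∈ [-0.2, 0.8) → IN Λ
#3 (1,8): internal coord 1 + (8)·β' = -0.540659; -0.540659 ∉ [-0.2, 0.8) → out
#4 (6,-1): internal coord 6 + (-1)·β' = +6.192582; +6.192582 ∉ [-0.2, 0.8) → out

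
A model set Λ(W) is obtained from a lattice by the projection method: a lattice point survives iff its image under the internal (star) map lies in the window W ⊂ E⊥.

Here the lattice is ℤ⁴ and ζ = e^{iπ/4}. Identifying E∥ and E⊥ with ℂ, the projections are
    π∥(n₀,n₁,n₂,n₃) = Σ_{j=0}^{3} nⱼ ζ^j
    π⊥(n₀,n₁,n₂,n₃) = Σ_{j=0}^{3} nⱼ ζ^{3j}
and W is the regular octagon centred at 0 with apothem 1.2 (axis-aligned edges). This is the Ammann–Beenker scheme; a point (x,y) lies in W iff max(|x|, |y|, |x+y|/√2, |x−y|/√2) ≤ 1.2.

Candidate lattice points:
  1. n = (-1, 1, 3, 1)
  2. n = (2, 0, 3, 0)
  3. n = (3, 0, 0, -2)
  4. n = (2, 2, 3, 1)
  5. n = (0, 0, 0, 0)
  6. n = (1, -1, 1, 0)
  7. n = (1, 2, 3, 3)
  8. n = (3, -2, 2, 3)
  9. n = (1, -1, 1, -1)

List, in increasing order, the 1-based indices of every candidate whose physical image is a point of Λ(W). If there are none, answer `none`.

5

Internal map: ζ^{3j} for j=0..3 gives (1,0), (−√2/2,√2/2), (0,−1), (√2/2,√2/2).
#1 (-1, 1, 3, 1): internal (-1.00000, -1.58579); octagon support 1.82843 vs apothem 1.2 → ∉ W
#2 (2, 0, 3, 0): internal (2.00000, -3.00000); octagon support 3.53553 vs apothem 1.2 → ∉ W
#3 (3, 0, 0, -2): internal (1.58579, -1.41421); octagon support 2.12132 vs apothem 1.2 → ∉ W
#4 (2, 2, 3, 1): internal (1.29289, -0.87868); octagon support 1.53553 vs apothem 1.2 → ∉ W
#5 (0, 0, 0, 0): internal (0.00000, 0.00000); octagon support 0.00000 vs apothem 1.2 → ∈ W
#6 (1, -1, 1, 0): internal (1.70711, -1.70711); octagon support 2.41421 vs apothem 1.2 → ∉ W
#7 (1, 2, 3, 3): internal (1.70711, 0.53553); octagon support 1.70711 vs apothem 1.2 → ∉ W
#8 (3, -2, 2, 3): internal (6.53553, -1.29289); octagon support 6.53553 vs apothem 1.2 → ∉ W
#9 (1, -1, 1, -1): internal (1.00000, -2.41421); octagon support 2.41421 vs apothem 1.2 → ∉ W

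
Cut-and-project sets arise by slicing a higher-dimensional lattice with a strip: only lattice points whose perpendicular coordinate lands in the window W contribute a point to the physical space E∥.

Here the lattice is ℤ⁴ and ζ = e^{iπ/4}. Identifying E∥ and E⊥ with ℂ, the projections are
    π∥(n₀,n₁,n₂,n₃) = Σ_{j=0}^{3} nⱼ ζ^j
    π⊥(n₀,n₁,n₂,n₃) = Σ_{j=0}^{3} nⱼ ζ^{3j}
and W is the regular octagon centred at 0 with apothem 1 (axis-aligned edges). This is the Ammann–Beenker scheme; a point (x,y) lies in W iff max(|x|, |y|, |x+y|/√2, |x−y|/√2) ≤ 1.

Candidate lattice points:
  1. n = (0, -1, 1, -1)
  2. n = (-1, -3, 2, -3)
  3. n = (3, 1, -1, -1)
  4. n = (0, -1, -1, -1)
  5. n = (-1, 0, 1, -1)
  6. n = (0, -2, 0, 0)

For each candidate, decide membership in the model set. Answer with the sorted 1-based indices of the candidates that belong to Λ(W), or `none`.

4

With ζ = e^{iπ/4} the internal vectors are ζ^0,ζ^3,ζ^6,ζ^9.
#1 (0, -1, 1, -1): internal (0.00000, -2.41421); octagon support 2.41421 vs apothem 1 → ∉ W
#2 (-1, -3, 2, -3): internal (-1.00000, -6.24264); octagon support 6.24264 vs apothem 1 → ∉ W
#3 (3, 1, -1, -1): internal (1.58579, 1.00000); octagon support 1.82843 vs apothem 1 → ∉ W
#4 (0, -1, -1, -1): internal (0.00000, -0.41421); octagon support 0.41421 vs apothem 1 → ∈ W
#5 (-1, 0, 1, -1): internal (-1.70711, -1.70711); octagon support 2.41421 vs apothem 1 → ∉ W
#6 (0, -2, 0, 0): internal (1.41421, -1.41421); octagon support 2.00000 vs apothem 1 → ∉ W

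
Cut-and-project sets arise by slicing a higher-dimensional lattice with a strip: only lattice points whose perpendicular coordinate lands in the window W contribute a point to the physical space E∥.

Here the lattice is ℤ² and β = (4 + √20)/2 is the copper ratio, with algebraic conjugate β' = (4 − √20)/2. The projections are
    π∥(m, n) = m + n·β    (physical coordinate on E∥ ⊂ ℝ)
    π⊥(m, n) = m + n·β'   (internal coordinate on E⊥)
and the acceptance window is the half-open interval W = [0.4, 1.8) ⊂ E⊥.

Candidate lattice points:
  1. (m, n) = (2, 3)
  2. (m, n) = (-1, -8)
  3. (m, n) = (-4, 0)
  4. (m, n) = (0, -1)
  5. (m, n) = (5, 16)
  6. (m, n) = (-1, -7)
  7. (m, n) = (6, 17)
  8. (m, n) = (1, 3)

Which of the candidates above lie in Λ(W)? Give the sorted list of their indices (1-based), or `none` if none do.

Numerically β ≈ 4.23607 and β' = −1/β ≈ -0.23607.
candidate 1: (m,n)=(2,3) → π∥ = 2+3·β ≈ 14.70820, π⊥ = 2+3·β' ≈ 1.29180 ∈ [0.4, 1.8) ⇒ IN Λ
candidate 2: (m,n)=(-1,-8) → π∥ = -1-8·β ≈ -34.88854, π⊥ = -1-8·β' ≈ 0.88854 ∈ [0.4, 1.8) ⇒ IN Λ
candidate 3: (m,n)=(-4,0) → π∥ = -4+0·β ≈ -4.00000, π⊥ = -4+0·β' ≈ -4.00000 ∉ [0.4, 1.8) ⇒ out
candidate 4: (m,n)=(0,-1) → π∥ = 0-1·β ≈ -4.23607, π⊥ = 0-1·β' ≈ 0.23607 ∉ [0.4, 1.8) ⇒ out
candidate 5: (m,n)=(5,16) → π∥ = 5+16·β ≈ 72.77709, π⊥ = 5+16·β' ≈ 1.22291 ∈ [0.4, 1.8) ⇒ IN Λ
candidate 6: (m,n)=(-1,-7) → π∥ = -1-7·β ≈ -30.65248, π⊥ = -1-7·β' ≈ 0.65248 ∈ [0.4, 1.8) ⇒ IN Λ
candidate 7: (m,n)=(6,17) → π∥ = 6+17·β ≈ 78.01316, π⊥ = 6+17·β' ≈ 1.98684 ∉ [0.4, 1.8) ⇒ out
candidate 8: (m,n)=(1,3) → π∥ = 1+3·β ≈ 13.70820, π⊥ = 1+3·β' ≈ 0.29180 ∉ [0.4, 1.8) ⇒ out

1, 2, 5, 6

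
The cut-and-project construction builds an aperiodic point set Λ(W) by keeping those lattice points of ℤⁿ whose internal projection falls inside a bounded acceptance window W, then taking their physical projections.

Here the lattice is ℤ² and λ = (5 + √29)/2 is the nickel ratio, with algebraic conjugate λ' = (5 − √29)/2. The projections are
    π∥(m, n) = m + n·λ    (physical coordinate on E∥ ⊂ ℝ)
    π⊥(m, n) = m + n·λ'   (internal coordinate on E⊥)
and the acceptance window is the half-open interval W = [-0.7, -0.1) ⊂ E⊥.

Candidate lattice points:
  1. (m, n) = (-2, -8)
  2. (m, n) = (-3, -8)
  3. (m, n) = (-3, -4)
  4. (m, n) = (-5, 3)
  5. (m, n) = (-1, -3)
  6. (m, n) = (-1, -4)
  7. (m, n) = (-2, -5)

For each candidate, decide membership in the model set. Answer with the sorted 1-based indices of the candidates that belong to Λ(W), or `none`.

Compute λ' = (5−√29)/2 = -0.19258, so π⊥(m,n) = m -0.19258·n.
#1 (-2,-8): internal coord -2 + (-8)·λ' = -0.45934; -0.45934 ∈ [-0.7, -0.1) → IN Λ
#2 (-3,-8): internal coord -3 + (-8)·λ' = -1.45934; -1.45934 ∉ [-0.7, -0.1) → out
#3 (-3,-4): internal coord -3 + (-4)·λ' = -2.22967; -2.22967 ∉ [-0.7, -0.1) → out
#4 (-5,3): internal coord -5 + (3)·λ' = -5.57775; -5.57775 ∉ [-0.7, -0.1) → out
#5 (-1,-3): internal coord -1 + (-3)·λ' = -0.42225; -0.42225 ∈ [-0.7, -0.1) → IN Λ
#6 (-1,-4): internal coord -1 + (-4)·λ' = -0.22967; -0.22967 ∈ [-0.7, -0.1) → IN Λ
#7 (-2,-5): internal coord -2 + (-5)·λ' = -1.03709; -1.03709 ∉ [-0.7, -0.1) → out

1, 5, 6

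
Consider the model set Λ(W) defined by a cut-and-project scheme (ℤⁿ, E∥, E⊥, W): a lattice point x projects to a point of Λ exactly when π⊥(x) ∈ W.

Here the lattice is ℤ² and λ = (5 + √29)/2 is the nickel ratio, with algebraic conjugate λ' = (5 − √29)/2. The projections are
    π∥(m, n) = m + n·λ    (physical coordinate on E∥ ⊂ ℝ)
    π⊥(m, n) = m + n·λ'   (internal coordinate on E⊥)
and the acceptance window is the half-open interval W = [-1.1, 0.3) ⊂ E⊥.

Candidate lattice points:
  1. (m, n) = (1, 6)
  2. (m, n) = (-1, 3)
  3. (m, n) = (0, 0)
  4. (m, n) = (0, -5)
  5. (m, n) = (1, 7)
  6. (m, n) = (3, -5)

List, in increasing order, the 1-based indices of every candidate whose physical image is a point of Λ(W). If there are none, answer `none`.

1, 3, 5

Compute λ' = (5−√29)/2 = -0.192582, so π⊥(m,n) = m -0.192582·n.
[1] lift (1,6): star map gives -0.155494; window check -1.1 ≤ -0.155494 < 0.3 is true → IN Λ
[2] lift (-1,3): star map gives -1.577747; window check -1.1 ≤ -1.577747 < 0.3 is false → out
[3] lift (0,0): star map gives 0.000000; window check -1.1 ≤ 0.000000 < 0.3 is true → IN Λ
[4] lift (0,-5): star map gives 0.962912; window check -1.1 ≤ 0.962912 < 0.3 is false → out
[5] lift (1,7): star map gives -0.348077; window check -1.1 ≤ -0.348077 < 0.3 is true → IN Λ
[6] lift (3,-5): star map gives 3.962912; window check -1.1 ≤ 3.962912 < 0.3 is false → out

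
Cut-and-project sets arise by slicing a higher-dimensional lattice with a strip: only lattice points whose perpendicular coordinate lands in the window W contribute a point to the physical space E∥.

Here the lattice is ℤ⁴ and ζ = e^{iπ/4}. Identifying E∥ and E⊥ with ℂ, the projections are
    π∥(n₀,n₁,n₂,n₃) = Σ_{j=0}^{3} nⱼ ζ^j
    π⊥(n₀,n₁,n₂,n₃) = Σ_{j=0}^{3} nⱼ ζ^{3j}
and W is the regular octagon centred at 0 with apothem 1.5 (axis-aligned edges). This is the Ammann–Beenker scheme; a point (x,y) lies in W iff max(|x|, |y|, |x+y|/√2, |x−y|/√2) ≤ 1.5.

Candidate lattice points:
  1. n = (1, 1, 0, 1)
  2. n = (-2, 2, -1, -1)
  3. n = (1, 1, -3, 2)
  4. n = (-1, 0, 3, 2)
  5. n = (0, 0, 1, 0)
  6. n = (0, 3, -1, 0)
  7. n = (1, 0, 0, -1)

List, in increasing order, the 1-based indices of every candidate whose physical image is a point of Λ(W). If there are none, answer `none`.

5, 7

Internal map: ζ^{3j} for j=0..3 gives (1,0), (−√2/2,√2/2), (0,−1), (√2/2,√2/2).
#1 (1, 1, 0, 1): internal (1.000000, 1.414214); octagon support 1.707107 vs apothem 1.5 → ∉ W
#2 (-2, 2, -1, -1): internal (-4.121320, 1.707107); octagon support 4.121320 vs apothem 1.5 → ∉ W
#3 (1, 1, -3, 2): internal (1.707107, 5.121320); octagon support 5.121320 vs apothem 1.5 → ∉ W
#4 (-1, 0, 3, 2): internal (0.414214, -1.585786); octagon support 1.585786 vs apothem 1.5 → ∉ W
#5 (0, 0, 1, 0): internal (0.000000, -1.000000); octagon support 1.000000 vs apothem 1.5 → ∈ W
#6 (0, 3, -1, 0): internal (-2.121320, 3.121320); octagon support 3.707107 vs apothem 1.5 → ∉ W
#7 (1, 0, 0, -1): internal (0.292893, -0.707107); octagon support 0.707107 vs apothem 1.5 → ∈ W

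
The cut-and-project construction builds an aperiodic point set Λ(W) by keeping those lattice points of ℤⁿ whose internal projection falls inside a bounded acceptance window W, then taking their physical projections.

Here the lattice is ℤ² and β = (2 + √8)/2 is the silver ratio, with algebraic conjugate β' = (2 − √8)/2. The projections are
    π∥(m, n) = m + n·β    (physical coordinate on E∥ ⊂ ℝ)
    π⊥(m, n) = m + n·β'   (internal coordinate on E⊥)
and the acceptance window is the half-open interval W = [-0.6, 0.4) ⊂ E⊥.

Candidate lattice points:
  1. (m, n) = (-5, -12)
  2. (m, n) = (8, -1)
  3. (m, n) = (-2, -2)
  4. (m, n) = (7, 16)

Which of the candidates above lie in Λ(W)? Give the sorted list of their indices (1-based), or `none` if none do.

β' = (2−√8)/2 ≈ -0.414214.
[1] lift (-5,-12): star map gives -0.029437; window check -0.6 ≤ -0.029437 < 0.4 is true → IN Λ
[2] lift (8,-1): star map gives 8.414214; window check -0.6 ≤ 8.414214 < 0.4 is false → out
[3] lift (-2,-2): star map gives -1.171573; window check -0.6 ≤ -1.171573 < 0.4 is false → out
[4] lift (7,16): star map gives 0.372583; window check -0.6 ≤ 0.372583 < 0.4 is true → IN Λ

1, 4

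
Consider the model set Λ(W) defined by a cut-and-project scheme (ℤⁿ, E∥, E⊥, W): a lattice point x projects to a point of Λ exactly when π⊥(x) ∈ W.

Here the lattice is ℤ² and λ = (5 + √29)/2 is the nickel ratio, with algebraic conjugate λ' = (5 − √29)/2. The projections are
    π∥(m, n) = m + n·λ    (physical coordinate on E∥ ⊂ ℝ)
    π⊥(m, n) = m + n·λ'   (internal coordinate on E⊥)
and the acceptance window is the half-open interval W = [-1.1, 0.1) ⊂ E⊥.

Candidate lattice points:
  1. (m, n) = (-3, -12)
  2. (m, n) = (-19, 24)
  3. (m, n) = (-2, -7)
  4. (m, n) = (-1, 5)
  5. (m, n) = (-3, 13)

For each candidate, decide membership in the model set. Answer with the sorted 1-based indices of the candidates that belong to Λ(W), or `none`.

1, 3

Numerically λ ≈ 5.192582 and λ' = −1/λ ≈ -0.192582.
#1 (-3,-12): internal coord -3 + (-12)·λ' = -0.689011; -0.689011 ∈ [-1.1, 0.1) → IN Λ
#2 (-19,24): internal coord -19 + (24)·λ' = -23.621978; -23.621978 ∉ [-1.1, 0.1) → out
#3 (-2,-7): internal coord -2 + (-7)·λ' = -0.651923; -0.651923 ∈ [-1.1, 0.1) → IN Λ
#4 (-1,5): internal coord -1 + (5)·λ' = -1.962912; -1.962912 ∉ [-1.1, 0.1) → out
#5 (-3,13): internal coord -3 + (13)·λ' = -5.503571; -5.503571 ∉ [-1.1, 0.1) → out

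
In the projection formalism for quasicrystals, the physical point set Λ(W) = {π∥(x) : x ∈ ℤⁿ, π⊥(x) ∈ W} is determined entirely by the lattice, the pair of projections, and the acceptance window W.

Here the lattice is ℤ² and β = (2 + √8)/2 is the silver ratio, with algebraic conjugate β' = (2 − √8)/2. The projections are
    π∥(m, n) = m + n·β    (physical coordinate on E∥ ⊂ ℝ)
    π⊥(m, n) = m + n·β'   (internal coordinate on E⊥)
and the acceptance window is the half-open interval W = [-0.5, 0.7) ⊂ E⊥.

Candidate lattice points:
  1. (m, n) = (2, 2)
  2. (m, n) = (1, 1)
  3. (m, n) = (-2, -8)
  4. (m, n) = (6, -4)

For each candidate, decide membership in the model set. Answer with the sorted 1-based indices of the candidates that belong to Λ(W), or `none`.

2

Compute β' = (2−√8)/2 = -0.4142, so π⊥(m,n) = m -0.4142·n.
[1] lift (2,2): star map gives 1.1716; window check -0.5 ≤ 1.1716 < 0.7 is false → out
[2] lift (1,1): star map gives 0.5858; window check -0.5 ≤ 0.5858 < 0.7 is true → IN Λ
[3] lift (-2,-8): star map gives 1.3137; window check -0.5 ≤ 1.3137 < 0.7 is false → out
[4] lift (6,-4): star map gives 7.6569; window check -0.5 ≤ 7.6569 < 0.7 is false → out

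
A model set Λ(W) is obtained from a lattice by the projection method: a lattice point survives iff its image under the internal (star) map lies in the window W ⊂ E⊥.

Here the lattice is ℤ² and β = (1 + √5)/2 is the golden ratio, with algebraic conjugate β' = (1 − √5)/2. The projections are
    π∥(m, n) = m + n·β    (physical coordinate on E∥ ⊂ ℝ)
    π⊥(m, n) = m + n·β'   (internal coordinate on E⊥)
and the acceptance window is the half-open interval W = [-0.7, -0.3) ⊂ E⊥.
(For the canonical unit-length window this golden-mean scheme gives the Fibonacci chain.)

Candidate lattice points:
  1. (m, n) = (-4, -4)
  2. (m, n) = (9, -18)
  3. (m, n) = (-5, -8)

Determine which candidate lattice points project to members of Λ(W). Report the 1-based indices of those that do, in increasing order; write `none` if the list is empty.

none

Compute β' = (1−√5)/2 = -0.618034, so π⊥(m,n) = m -0.618034·n.
candidate 1: (m,n)=(-4,-4) → π∥ = -4-4·β ≈ -10.472136, π⊥ = -4-4·β' ≈ -1.527864 ∉ [-0.7, -0.3) ⇒ out
candidate 2: (m,n)=(9,-18) → π∥ = 9-18·β ≈ -20.124612, π⊥ = 9-18·β' ≈ 20.124612 ∉ [-0.7, -0.3) ⇒ out
candidate 3: (m,n)=(-5,-8) → π∥ = -5-8·β ≈ -17.944272, π⊥ = -5-8·β' ≈ -0.055728 ∉ [-0.7, -0.3) ⇒ out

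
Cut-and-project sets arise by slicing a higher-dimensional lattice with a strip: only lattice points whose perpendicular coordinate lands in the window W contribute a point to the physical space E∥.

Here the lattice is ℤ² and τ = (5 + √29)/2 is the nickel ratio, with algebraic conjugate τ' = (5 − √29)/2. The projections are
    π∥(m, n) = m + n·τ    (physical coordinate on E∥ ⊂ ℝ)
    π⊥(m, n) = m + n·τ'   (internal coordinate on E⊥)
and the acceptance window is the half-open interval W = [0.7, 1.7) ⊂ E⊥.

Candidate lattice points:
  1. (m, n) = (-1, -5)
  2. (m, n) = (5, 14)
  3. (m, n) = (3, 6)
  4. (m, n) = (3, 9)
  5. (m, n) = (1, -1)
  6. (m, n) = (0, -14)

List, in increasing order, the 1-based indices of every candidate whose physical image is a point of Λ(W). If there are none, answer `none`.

4, 5

Numerically τ ≈ 5.192582 and τ' = −1/τ ≈ -0.192582.
candidate 1: (m,n)=(-1,-5) → π∥ = -1-5·τ ≈ -26.962912, π⊥ = -1-5·τ' ≈ -0.037088 ∉ [0.7, 1.7) ⇒ out
candidate 2: (m,n)=(5,14) → π∥ = 5+14·τ ≈ 77.696154, π⊥ = 5+14·τ' ≈ 2.303846 ∉ [0.7, 1.7) ⇒ out
candidate 3: (m,n)=(3,6) → π∥ = 3+6·τ ≈ 34.155494, π⊥ = 3+6·τ' ≈ 1.844506 ∉ [0.7, 1.7) ⇒ out
candidate 4: (m,n)=(3,9) → π∥ = 3+9·τ ≈ 49.733242, π⊥ = 3+9·τ' ≈ 1.266758 ∈ [0.7, 1.7) ⇒ IN Λ
candidate 5: (m,n)=(1,-1) → π∥ = 1-1·τ ≈ -4.192582, π⊥ = 1-1·τ' ≈ 1.192582 ∈ [0.7, 1.7) ⇒ IN Λ
candidate 6: (m,n)=(0,-14) → π∥ = 0-14·τ ≈ -72.696154, π⊥ = 0-14·τ' ≈ 2.696154 ∉ [0.7, 1.7) ⇒ out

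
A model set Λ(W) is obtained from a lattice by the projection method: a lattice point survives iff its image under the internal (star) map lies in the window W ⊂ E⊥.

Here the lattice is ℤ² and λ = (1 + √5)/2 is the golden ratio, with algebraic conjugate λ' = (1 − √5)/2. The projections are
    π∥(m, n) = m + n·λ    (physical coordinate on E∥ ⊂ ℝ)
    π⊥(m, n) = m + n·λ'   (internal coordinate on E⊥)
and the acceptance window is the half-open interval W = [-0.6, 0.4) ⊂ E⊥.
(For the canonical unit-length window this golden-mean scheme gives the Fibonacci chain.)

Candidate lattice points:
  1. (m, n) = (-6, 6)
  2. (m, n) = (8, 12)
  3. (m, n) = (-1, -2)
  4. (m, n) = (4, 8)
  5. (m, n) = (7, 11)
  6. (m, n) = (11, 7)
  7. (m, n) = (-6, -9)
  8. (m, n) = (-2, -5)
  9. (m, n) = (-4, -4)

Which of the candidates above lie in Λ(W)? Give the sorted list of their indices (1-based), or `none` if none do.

λ' = (1−√5)/2 ≈ -0.618034.
[1] lift (-6,6): star map gives -9.708204; window check -0.6 ≤ -9.708204 < 0.4 is false → out
[2] lift (8,12): star map gives 0.583592; window check -0.6 ≤ 0.583592 < 0.4 is false → out
[3] lift (-1,-2): star map gives 0.236068; window check -0.6 ≤ 0.236068 < 0.4 is true → IN Λ
[4] lift (4,8): star map gives -0.944272; window check -0.6 ≤ -0.944272 < 0.4 is false → out
[5] lift (7,11): star map gives 0.201626; window check -0.6 ≤ 0.201626 < 0.4 is true → IN Λ
[6] lift (11,7): star map gives 6.673762; window check -0.6 ≤ 6.673762 < 0.4 is false → out
[7] lift (-6,-9): star map gives -0.437694; window check -0.6 ≤ -0.437694 < 0.4 is true → IN Λ
[8] lift (-2,-5): star map gives 1.090170; window check -0.6 ≤ 1.090170 < 0.4 is false → out
[9] lift (-4,-4): star map gives -1.527864; window check -0.6 ≤ -1.527864 < 0.4 is false → out

3, 5, 7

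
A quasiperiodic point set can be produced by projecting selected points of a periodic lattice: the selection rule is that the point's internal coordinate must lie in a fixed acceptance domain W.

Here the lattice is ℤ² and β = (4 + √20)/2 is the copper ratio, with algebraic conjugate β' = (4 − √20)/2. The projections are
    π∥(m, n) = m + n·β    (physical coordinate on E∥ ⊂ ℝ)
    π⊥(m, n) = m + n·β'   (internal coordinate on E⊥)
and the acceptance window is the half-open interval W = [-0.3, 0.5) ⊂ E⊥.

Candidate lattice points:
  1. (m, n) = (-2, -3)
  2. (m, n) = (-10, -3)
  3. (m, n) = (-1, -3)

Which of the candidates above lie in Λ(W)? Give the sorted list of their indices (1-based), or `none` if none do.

3

β' = (4−√20)/2 ≈ -0.23607.
[1] lift (-2,-3): star map gives -1.29180; window check -0.3 ≤ -1.29180 < 0.5 is false → out
[2] lift (-10,-3): star map gives -9.29180; window check -0.3 ≤ -9.29180 < 0.5 is false → out
[3] lift (-1,-3): star map gives -0.29180; window check -0.3 ≤ -0.29180 < 0.5 is true → IN Λ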